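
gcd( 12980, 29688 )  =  4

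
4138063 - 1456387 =2681676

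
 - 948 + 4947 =3999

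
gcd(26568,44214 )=6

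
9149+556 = 9705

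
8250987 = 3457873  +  4793114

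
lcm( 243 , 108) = 972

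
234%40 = 34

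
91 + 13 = 104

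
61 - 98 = -37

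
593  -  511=82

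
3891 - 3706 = 185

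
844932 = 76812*11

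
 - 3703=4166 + - 7869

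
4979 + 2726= 7705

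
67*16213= 1086271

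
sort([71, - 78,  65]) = [-78,65, 71] 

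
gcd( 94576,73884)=4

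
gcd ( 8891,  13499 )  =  1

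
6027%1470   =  147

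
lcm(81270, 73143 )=731430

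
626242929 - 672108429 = -45865500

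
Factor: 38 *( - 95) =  - 3610 = - 2^1*5^1 * 19^2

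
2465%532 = 337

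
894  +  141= 1035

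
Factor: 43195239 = 3^2*29^1 * 359^1 * 461^1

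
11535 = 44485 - 32950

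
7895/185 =42 + 25/37  =  42.68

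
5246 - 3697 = 1549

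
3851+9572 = 13423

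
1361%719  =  642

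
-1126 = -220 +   -  906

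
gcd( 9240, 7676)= 4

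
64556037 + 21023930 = 85579967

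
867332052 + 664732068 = 1532064120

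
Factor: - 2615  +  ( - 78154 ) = -80769 =- 3^1 * 13^1 * 19^1* 109^1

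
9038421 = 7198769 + 1839652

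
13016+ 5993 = 19009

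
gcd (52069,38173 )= 1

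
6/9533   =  6/9533 = 0.00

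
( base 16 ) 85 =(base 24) 5D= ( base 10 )133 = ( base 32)45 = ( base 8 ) 205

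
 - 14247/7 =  - 14247/7 =- 2035.29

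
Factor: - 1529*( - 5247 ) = 3^2*11^2*53^1 *139^1 = 8022663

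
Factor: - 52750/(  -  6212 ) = 26375/3106 = 2^( - 1)* 5^3*211^1*1553^( - 1)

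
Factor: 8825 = 5^2 * 353^1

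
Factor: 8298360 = 2^3*3^2*5^1*7^1*37^1 * 89^1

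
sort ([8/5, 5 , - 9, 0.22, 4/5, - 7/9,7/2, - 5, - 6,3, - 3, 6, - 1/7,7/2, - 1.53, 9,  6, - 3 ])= [ - 9,-6, - 5, - 3, - 3, - 1.53, - 7/9, - 1/7, 0.22, 4/5, 8/5,3,7/2, 7/2, 5,6,6, 9]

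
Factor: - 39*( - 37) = 1443=3^1*  13^1* 37^1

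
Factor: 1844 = 2^2*461^1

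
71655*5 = 358275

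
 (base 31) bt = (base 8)562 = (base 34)au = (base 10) 370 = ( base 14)1C6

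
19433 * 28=544124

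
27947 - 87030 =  - 59083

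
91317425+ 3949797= 95267222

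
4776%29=20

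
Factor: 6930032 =2^4*397^1*1091^1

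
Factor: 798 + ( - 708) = 90= 2^1*3^2*5^1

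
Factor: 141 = 3^1*47^1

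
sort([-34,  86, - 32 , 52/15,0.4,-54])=[ - 54 , - 34,  -  32,  0.4, 52/15,86]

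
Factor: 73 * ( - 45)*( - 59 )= 193815=3^2 * 5^1 * 59^1 *73^1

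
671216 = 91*7376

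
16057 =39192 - 23135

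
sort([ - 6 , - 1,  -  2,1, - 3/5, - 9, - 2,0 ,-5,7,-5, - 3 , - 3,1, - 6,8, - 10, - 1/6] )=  [ - 10, - 9 ,  -  6, - 6, - 5, - 5 , - 3,-3, - 2, - 2, - 1, - 3/5,-1/6,0,  1,1,7,8 ] 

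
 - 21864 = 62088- 83952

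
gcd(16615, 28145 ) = 5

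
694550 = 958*725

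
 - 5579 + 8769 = 3190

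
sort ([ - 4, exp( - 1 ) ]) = [ - 4 , exp( - 1)]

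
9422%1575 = 1547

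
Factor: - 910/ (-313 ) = 2^1*5^1 * 7^1*13^1*313^( - 1 ) 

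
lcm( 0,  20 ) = 0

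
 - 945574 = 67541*( - 14) 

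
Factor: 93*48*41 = 2^4*3^2*31^1 * 41^1 = 183024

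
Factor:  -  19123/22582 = -2^(  -  1 )*7^(-1 )*13^1*1471^1*1613^ (  -  1 ) 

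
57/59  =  57/59 = 0.97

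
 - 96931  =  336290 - 433221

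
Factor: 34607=34607^1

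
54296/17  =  3193 + 15/17=   3193.88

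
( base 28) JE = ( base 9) 666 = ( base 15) 266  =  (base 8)1042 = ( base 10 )546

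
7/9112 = 7/9112 = 0.00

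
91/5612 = 91/5612 = 0.02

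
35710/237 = 35710/237 = 150.68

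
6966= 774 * 9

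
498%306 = 192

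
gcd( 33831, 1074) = 537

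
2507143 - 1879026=628117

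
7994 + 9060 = 17054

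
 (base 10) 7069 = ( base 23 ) D88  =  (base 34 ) 63v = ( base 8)15635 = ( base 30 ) 7pj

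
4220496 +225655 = 4446151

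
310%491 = 310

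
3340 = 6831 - 3491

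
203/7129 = 203/7129=0.03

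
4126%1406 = 1314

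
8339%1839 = 983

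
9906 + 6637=16543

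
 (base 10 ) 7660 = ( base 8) 16754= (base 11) 5834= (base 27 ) adj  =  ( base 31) 7U3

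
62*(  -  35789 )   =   - 2218918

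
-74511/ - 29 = 2569+10/29 =2569.34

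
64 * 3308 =211712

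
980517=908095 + 72422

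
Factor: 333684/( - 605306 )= -414/751 = - 2^1*3^2* 23^1*751^( - 1 ) 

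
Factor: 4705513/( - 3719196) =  - 2^( - 2)*3^( - 4)*13^(- 1 )*883^( - 1)*1723^1*2731^1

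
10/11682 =5/5841 = 0.00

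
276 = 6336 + -6060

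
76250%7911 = 5051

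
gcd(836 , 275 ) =11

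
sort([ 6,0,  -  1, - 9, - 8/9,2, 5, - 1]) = [  -  9, - 1, - 1, - 8/9 , 0,  2,  5,  6]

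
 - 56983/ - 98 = 581+ 45/98 = 581.46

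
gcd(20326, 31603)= 1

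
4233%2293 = 1940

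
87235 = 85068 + 2167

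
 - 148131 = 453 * (-327)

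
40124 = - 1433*( - 28 ) 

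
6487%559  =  338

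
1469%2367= 1469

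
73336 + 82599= 155935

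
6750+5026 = 11776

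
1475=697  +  778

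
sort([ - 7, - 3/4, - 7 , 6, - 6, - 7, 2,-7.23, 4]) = [  -  7.23, - 7,-7, - 7, - 6,-3/4 , 2,4 , 6]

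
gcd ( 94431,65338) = 1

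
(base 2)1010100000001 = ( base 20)d8h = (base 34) 4m5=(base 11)4049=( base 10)5377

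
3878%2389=1489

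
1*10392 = 10392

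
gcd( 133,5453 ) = 133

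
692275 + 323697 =1015972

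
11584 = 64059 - 52475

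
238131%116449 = 5233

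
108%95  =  13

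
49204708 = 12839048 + 36365660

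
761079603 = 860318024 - 99238421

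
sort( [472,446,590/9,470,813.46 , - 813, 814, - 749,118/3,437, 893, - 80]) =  [ - 813,- 749, - 80,118/3  ,  590/9,437,446,470,  472,  813.46,814, 893]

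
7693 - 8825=-1132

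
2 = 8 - 6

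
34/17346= 17/8673 = 0.00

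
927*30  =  27810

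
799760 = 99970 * 8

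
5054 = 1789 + 3265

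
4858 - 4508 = 350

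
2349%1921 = 428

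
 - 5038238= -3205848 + -1832390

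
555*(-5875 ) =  - 3260625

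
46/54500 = 23/27250 = 0.00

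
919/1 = 919 =919.00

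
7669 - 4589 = 3080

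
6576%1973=657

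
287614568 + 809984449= 1097599017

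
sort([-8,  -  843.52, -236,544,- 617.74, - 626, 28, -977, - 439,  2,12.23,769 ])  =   [-977, - 843.52, - 626, - 617.74, - 439, -236, - 8,  2,  12.23,28,544,769 ]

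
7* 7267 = 50869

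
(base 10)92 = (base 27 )3b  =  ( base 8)134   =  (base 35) 2M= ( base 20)4C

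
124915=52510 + 72405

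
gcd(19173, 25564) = 6391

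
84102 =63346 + 20756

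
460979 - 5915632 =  - 5454653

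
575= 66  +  509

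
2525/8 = 315 + 5/8 = 315.62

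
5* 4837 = 24185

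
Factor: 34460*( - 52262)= - 2^3 * 5^1*7^1*1723^1*3733^1 = - 1800948520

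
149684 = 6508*23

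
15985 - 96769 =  - 80784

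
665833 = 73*9121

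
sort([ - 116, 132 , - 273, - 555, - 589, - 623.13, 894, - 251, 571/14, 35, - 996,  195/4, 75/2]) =[ - 996, - 623.13, - 589, - 555, - 273, - 251,  -  116, 35, 75/2, 571/14,195/4,132, 894] 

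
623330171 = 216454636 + 406875535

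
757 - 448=309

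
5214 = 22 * 237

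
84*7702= 646968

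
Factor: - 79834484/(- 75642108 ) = 3^( - 1)*31^( - 1 )*203339^( - 1 )*19958621^1 = 19958621/18910527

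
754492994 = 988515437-234022443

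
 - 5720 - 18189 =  - 23909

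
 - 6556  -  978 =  - 7534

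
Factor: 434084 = 2^2*7^1 * 37^1 * 419^1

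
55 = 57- 2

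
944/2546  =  472/1273   =  0.37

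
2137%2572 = 2137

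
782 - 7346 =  - 6564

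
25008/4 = 6252= 6252.00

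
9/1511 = 9/1511 =0.01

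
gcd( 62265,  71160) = 8895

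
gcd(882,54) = 18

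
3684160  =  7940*464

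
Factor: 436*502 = 218872=2^3*109^1*251^1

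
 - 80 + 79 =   -  1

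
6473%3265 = 3208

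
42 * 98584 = 4140528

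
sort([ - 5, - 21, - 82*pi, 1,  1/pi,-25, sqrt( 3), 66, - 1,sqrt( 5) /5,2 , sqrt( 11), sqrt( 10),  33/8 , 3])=[-82*pi, - 25, - 21, - 5,  -  1,1/pi,sqrt(5)/5 , 1,sqrt( 3), 2, 3, sqrt(10 ), sqrt( 11 ),33/8, 66 ] 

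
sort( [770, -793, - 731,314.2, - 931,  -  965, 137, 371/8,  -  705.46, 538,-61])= [ - 965 , - 931,- 793, - 731, - 705.46,- 61, 371/8, 137, 314.2, 538,770]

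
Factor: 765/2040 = 2^( - 3)*3^1 = 3/8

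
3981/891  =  1327/297 = 4.47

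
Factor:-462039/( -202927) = 699/307 = 3^1*233^1*307^( - 1)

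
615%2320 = 615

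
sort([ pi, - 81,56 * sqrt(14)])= [ - 81,pi,56*sqrt( 14 )] 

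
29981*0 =0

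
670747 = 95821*7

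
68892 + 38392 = 107284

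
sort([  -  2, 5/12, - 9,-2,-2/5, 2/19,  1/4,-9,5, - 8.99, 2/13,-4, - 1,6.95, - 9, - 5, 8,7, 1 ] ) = [ - 9, - 9,-9, - 8.99,-5, - 4,-2 , - 2, - 1,-2/5,2/19, 2/13, 1/4,  5/12, 1, 5, 6.95, 7, 8]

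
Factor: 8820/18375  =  2^2*3^1*5^( - 2) = 12/25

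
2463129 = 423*5823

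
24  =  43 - 19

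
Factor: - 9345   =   - 3^1*5^1*7^1*89^1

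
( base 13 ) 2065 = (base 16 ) 117D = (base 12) 2711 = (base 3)20010211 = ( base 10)4477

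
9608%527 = 122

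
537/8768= 537/8768 = 0.06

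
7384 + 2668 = 10052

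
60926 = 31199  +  29727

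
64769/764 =84 + 593/764 = 84.78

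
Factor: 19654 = 2^1*31^1*317^1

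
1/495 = 1/495 = 0.00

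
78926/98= 805 +18/49 =805.37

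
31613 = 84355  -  52742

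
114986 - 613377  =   - 498391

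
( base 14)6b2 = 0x534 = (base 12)930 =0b10100110100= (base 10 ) 1332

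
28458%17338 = 11120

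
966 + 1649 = 2615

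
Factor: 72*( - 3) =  - 2^3*3^3= - 216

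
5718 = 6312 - 594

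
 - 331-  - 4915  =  4584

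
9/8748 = 1/972 = 0.00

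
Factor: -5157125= - 5^3*41257^1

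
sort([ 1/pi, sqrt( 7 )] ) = [1/pi,sqrt(7) ] 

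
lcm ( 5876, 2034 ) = 52884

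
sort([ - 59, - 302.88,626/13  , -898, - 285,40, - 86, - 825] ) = [ - 898, - 825, - 302.88, - 285,  -  86, - 59,40,626/13]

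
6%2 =0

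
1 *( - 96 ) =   -  96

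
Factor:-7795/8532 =-2^ (-2)*3^( - 3 )*5^1*79^(- 1 ) * 1559^1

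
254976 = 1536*166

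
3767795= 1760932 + 2006863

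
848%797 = 51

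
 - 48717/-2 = 24358 + 1/2 = 24358.50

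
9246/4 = 2311 + 1/2 = 2311.50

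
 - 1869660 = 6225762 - 8095422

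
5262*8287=43606194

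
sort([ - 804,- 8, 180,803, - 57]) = [ - 804, - 57, - 8, 180, 803]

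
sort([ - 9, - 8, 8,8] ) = [ - 9, - 8, 8,8]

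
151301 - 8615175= - 8463874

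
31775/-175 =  - 182 + 3/7=   - 181.57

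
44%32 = 12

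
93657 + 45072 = 138729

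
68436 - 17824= 50612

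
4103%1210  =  473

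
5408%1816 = 1776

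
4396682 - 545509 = 3851173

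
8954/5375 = 1 + 3579/5375 = 1.67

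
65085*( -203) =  - 13212255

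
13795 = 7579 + 6216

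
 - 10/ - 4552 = 5/2276 = 0.00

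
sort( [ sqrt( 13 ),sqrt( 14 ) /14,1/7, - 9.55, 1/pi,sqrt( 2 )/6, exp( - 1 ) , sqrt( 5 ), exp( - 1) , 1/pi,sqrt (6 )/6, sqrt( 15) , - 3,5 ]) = [ -9.55, - 3, 1/7,sqrt( 2)/6, sqrt(14 ) /14,1/pi, 1/pi,exp(- 1 ), exp(-1 ), sqrt( 6 ) /6,sqrt(5)  ,  sqrt(13 ), sqrt( 15 ), 5 ] 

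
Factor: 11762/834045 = 2^1 * 3^(-1)  *5^( - 1 )*5881^1*55603^( - 1)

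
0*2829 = 0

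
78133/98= 78133/98 = 797.28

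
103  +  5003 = 5106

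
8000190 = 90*88891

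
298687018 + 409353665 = 708040683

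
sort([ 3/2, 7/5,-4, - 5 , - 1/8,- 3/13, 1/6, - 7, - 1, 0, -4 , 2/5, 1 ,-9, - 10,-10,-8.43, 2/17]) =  [  -  10,-10, - 9,-8.43, - 7, - 5,-4,-4,  -  1,  -  3/13, - 1/8,0, 2/17,1/6, 2/5, 1 , 7/5 , 3/2]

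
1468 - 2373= - 905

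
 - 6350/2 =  - 3175 = -3175.00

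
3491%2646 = 845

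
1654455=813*2035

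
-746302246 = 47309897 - 793612143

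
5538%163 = 159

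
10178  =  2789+7389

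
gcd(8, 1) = 1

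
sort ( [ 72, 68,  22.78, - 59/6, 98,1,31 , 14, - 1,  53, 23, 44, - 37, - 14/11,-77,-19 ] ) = [ - 77, - 37, - 19, - 59/6,  -  14/11,  -  1,1, 14,  22.78, 23,  31,44, 53,68, 72, 98]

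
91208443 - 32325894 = 58882549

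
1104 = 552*2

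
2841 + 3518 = 6359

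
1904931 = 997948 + 906983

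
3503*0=0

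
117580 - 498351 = - 380771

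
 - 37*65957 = -2440409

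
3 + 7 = 10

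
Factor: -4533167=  - 197^1*23011^1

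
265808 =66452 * 4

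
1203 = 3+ 1200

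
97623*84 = 8200332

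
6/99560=3/49780 = 0.00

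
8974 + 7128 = 16102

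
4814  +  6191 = 11005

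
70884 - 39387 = 31497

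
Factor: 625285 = 5^1*79^1 * 1583^1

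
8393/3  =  2797 + 2/3=2797.67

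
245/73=3 + 26/73  =  3.36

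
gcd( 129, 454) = 1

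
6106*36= 219816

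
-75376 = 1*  ( - 75376 ) 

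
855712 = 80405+775307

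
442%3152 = 442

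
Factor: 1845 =3^2*5^1 * 41^1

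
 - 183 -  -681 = 498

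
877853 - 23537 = 854316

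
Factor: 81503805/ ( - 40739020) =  - 2^( - 2)*3^1*7^( - 1 )*31^1*175277^1*290993^( - 1) = - 16300761/8147804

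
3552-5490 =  - 1938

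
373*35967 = 13415691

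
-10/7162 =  - 1 + 3576/3581 = - 0.00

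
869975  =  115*7565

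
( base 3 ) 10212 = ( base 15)6E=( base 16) 68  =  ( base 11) 95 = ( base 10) 104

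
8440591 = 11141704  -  2701113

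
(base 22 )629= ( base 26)49j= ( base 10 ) 2957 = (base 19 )83C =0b101110001101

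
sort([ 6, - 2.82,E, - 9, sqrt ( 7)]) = [ - 9 , - 2.82,sqrt( 7) , E,6]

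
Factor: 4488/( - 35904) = - 2^ ( - 3 ) =- 1/8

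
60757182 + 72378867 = 133136049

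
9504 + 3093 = 12597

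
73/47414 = 73/47414 = 0.00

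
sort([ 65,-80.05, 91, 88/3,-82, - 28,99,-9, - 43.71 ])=[ - 82,-80.05, - 43.71,-28, - 9,88/3, 65,91,99] 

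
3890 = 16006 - 12116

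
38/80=19/40 =0.47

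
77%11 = 0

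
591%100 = 91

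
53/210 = 53/210 = 0.25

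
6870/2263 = 3 + 81/2263 = 3.04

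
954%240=234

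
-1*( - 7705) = 7705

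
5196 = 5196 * 1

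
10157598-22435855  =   - 12278257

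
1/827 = 1/827 = 0.00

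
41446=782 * 53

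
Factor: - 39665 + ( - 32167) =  - 71832 =- 2^3*3^1*41^1*73^1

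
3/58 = 3/58 = 0.05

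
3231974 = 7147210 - 3915236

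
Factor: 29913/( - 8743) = -3^1*7^( - 1)*13^2*59^1*1249^( - 1)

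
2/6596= 1/3298=   0.00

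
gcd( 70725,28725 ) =75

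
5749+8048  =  13797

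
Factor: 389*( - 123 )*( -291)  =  13923477 = 3^2* 41^1*97^1*389^1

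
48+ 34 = 82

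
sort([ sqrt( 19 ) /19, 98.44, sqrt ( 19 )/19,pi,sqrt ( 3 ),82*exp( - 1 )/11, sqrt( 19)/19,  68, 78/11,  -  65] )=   [ - 65,  sqrt(19 )/19, sqrt( 19) /19, sqrt( 19 )/19, sqrt ( 3 ), 82*exp (  -  1 ) /11,pi, 78/11, 68, 98.44 ] 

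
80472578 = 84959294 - 4486716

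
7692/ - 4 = -1923 + 0/1= - 1923.00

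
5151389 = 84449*61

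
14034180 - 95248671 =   -  81214491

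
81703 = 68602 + 13101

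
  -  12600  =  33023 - 45623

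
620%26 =22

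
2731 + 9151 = 11882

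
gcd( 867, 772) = 1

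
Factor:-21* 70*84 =-123480  =  - 2^3*3^2 * 5^1*7^3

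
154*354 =54516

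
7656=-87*(-88 )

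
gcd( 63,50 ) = 1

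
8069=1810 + 6259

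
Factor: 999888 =2^4* 3^1*37^1*563^1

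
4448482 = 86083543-81635061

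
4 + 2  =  6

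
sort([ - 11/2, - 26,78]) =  [ - 26, - 11/2 , 78 ]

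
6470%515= 290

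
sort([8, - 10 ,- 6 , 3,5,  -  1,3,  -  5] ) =[ - 10, - 6, - 5, - 1  ,  3,3,  5,8 ]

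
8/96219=8/96219=0.00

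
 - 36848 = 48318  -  85166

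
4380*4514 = 19771320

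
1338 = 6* 223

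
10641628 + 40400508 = 51042136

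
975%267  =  174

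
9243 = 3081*3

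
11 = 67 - 56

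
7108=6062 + 1046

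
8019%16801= 8019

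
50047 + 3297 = 53344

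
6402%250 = 152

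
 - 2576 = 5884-8460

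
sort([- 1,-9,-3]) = [ - 9,- 3, - 1] 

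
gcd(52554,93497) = 1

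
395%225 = 170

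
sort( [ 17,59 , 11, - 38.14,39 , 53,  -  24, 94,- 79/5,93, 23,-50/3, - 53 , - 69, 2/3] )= [  -  69,  -  53,- 38.14,  -  24, - 50/3,- 79/5,2/3, 11,17, 23,39,53  ,  59,93,94]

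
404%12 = 8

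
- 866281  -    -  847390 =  - 18891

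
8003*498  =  3985494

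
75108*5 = 375540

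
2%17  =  2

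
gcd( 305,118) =1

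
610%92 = 58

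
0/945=0 = 0.00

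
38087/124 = 307+ 19/124  =  307.15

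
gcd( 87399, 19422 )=9711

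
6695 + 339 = 7034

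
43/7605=43/7605 = 0.01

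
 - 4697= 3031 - 7728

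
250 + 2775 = 3025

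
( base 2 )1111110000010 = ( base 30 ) 8sq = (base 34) 6x8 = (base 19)136a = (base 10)8066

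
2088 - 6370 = - 4282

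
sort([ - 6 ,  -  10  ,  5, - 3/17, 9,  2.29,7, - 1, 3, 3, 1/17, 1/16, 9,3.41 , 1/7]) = [-10, - 6,  -  1, - 3/17, 1/17, 1/16,1/7, 2.29 , 3, 3,3.41, 5, 7 , 9, 9]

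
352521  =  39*9039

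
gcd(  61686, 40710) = 138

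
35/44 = 35/44 = 0.80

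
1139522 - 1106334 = 33188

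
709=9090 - 8381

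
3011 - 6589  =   - 3578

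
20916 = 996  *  21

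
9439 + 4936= 14375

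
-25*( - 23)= 575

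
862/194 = 4 +43/97 = 4.44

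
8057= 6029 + 2028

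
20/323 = 20/323=   0.06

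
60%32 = 28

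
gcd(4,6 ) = 2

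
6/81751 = 6/81751  =  0.00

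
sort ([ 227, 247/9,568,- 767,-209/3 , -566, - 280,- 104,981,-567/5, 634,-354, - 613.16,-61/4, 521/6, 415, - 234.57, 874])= [-767,-613.16, - 566, - 354,-280 , - 234.57 , - 567/5,-104, -209/3, - 61/4,  247/9, 521/6, 227, 415, 568, 634, 874,981] 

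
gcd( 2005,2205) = 5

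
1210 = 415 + 795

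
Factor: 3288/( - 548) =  - 2^1*3^1 =-6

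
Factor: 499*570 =2^1 * 3^1 * 5^1* 19^1*499^1= 284430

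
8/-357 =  - 1 + 349/357 = - 0.02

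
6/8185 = 6/8185 = 0.00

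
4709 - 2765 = 1944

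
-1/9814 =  - 1/9814 = - 0.00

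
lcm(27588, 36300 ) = 689700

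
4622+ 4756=9378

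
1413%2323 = 1413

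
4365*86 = 375390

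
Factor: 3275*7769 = 25443475 = 5^2*17^1*131^1*457^1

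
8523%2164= 2031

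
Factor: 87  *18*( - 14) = -21924 = - 2^2*3^3*7^1 * 29^1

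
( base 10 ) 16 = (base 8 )20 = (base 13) 13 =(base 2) 10000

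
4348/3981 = 1  +  367/3981 = 1.09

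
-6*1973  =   - 11838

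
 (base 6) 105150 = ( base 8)21332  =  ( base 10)8922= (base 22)i9c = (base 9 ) 13213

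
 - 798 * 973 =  - 776454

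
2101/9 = 2101/9 = 233.44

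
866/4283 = 866/4283 = 0.20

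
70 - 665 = -595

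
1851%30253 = 1851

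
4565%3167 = 1398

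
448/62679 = 448/62679 = 0.01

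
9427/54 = 174 + 31/54 = 174.57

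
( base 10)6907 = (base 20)H57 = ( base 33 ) 6BA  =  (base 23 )d17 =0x1AFB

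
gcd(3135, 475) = 95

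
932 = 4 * 233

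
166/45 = 166/45 = 3.69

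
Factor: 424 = 2^3*53^1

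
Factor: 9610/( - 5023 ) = -2^1*5^1*31^2*5023^( - 1 ) 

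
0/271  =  0 = 0.00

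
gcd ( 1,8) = 1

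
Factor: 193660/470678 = 230/559= 2^1* 5^1 * 13^(-1 )*23^1*43^( - 1)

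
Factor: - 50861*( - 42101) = 181^1*281^1*42101^1 =2141298961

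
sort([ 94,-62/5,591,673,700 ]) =[ - 62/5,94,591,  673, 700]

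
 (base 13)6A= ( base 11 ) 80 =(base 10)88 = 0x58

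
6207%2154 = 1899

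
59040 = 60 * 984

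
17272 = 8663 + 8609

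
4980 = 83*60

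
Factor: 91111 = 179^1*509^1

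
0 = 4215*0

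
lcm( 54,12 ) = 108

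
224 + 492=716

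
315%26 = 3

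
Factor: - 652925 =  - 5^2 * 7^2*13^1*41^1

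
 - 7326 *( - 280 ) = 2051280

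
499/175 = 499/175 =2.85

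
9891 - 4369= 5522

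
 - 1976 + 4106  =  2130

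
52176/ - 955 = -55+349/955 = - 54.63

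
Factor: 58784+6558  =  2^1*37^1*883^1 = 65342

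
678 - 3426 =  - 2748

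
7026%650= 526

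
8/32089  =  8/32089=0.00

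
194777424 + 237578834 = 432356258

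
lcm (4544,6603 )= 422592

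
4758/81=1586/27 = 58.74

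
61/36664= 61/36664 = 0.00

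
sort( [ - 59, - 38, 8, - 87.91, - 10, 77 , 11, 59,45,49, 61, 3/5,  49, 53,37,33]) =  [ - 87.91,-59, - 38, - 10,3/5, 8, 11 , 33, 37, 45,49, 49, 53, 59, 61, 77]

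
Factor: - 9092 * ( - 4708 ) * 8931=2^4*3^1*11^1*13^1 * 107^1 * 229^1*2273^1 = 382292669616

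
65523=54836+10687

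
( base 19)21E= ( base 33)mt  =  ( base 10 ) 755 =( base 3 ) 1000222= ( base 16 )2F3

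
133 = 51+82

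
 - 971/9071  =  -1 + 8100/9071 = -0.11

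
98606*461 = 45457366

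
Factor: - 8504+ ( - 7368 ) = -2^9 * 31^1 = - 15872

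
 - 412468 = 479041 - 891509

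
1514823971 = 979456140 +535367831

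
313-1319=-1006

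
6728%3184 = 360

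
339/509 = 339/509 =0.67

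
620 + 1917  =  2537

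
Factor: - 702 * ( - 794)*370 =2^3*3^3*5^1*13^1*37^1*397^1 =206233560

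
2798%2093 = 705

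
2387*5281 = 12605747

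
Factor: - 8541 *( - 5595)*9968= 476339769360=2^4*3^3*5^1*7^1 * 13^1*73^1*89^1*373^1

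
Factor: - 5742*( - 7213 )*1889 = 2^1*3^2*11^1*29^1*1889^1 * 7213^1 = 78236799894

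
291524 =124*2351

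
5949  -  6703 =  -754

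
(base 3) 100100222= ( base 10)6830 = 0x1AAE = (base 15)2055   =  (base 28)8jq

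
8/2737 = 8/2737 = 0.00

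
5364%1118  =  892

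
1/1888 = 1/1888 = 0.00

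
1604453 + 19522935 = 21127388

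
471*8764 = 4127844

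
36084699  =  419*86121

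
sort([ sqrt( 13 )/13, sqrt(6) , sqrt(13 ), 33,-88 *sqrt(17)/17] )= [-88*sqrt ( 17) /17,sqrt( 13)/13,  sqrt ( 6),  sqrt ( 13),33] 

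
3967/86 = 3967/86 = 46.13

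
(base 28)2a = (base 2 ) 1000010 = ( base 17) 3f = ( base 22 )30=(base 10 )66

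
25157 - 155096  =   - 129939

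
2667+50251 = 52918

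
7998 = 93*86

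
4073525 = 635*6415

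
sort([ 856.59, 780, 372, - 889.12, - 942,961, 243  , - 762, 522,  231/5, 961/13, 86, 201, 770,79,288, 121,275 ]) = [ - 942, - 889.12, - 762,  231/5, 961/13,79, 86, 121, 201,243, 275, 288,372, 522, 770, 780, 856.59, 961] 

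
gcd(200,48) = 8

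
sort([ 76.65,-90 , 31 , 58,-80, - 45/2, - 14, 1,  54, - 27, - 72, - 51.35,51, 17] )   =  [ - 90, - 80 ,-72,-51.35, - 27, - 45/2, - 14,1,17,31,51, 54,58,76.65]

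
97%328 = 97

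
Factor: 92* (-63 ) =-2^2*3^2*7^1*23^1 = - 5796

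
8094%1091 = 457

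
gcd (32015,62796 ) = 1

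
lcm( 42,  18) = 126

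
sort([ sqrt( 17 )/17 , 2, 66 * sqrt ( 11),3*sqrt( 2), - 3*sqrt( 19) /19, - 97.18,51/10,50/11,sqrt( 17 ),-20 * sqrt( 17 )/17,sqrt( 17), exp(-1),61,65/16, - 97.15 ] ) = [ - 97.18,-97.15,  -  20*sqrt( 17)/17, - 3 * sqrt( 19)/19, sqrt( 17)/17,exp( - 1), 2 , 65/16, sqrt(17), sqrt( 17),3 * sqrt( 2),50/11, 51/10, 61,66 * sqrt( 11 ) ]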